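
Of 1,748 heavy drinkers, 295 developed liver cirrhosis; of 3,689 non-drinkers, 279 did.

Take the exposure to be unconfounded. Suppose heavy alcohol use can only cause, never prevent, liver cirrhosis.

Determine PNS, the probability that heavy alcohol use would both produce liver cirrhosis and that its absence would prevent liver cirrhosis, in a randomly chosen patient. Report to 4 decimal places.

PNS ≈ 0.0931

p₁ = P(outcome | exposed) = 295/1748 = 0.16876
p₀ = P(outcome | unexposed) = 279/3689 = 0.07563
Under exogeneity and monotonicity, PNS = p₁ − p₀.
PNS = 0.16876 − 0.07563 = 0.093134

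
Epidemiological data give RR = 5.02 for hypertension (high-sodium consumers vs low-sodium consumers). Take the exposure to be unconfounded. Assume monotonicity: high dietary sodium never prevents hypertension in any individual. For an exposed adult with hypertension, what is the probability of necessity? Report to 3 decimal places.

Under exogeneity and monotonicity, PN = (RR − 1) / RR = 1 − 1/RR.
PN = (5.02 − 1) / 5.02 = 4.02 / 5.02 ≈ 0.8008

PN ≈ 0.801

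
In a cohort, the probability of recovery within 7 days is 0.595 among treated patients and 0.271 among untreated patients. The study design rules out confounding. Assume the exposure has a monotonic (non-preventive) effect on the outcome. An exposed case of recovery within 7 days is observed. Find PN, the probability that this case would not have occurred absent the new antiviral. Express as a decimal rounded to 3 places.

Let p₁ = 0.595, p₀ = 0.271.
Under exogeneity and monotonicity, PN = (p₁ − p₀) / p₁.
PN = (0.595 − 0.271) / 0.595 = 0.324 / 0.595 ≈ 0.5445

PN ≈ 0.545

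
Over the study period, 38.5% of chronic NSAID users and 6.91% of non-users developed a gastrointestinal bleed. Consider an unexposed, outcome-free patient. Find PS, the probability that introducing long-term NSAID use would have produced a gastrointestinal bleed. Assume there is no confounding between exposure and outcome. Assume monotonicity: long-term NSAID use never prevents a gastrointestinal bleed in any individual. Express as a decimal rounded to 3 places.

PS ≈ 0.339

p₁ = 0.385, p₀ = 0.0691.
Under exogeneity and monotonicity, PS = (p₁ − p₀) / (1 − p₀).
PS = (0.385 − 0.0691) / (1 − 0.0691) = 0.3159 / 0.9309 ≈ 0.3393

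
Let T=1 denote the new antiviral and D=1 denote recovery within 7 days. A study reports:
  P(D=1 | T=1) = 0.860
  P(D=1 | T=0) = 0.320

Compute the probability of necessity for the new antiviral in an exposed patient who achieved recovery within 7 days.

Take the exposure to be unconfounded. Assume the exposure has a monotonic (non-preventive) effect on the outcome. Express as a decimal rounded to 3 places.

PN ≈ 0.628

Let p₁ = 0.86, p₀ = 0.32.
Under exogeneity and monotonicity, PN = (p₁ − p₀) / p₁.
PN = (0.86 − 0.32) / 0.86 = 0.54 / 0.86 ≈ 0.6279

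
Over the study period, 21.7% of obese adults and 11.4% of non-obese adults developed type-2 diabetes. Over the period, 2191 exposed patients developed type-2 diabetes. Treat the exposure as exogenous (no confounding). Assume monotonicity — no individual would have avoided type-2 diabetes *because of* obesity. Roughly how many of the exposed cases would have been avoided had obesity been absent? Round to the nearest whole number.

about 1040 cases

p₁ = 0.217, p₀ = 0.114.
PN = (p₁ − p₀)/p₁ = (0.217 − 0.114) / 0.217 ≈ 0.47465.
Attributable cases ≈ PN × (exposed cases) = 0.47465 × 2191 ≈ 1039.97.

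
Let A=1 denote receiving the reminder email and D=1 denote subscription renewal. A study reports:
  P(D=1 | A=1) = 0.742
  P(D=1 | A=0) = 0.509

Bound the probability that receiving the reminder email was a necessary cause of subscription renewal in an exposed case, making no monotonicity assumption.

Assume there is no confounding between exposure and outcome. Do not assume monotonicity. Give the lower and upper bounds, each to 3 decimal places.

Let p₁ = 0.742, p₀ = 0.509.
Under exogeneity alone the bounds on PN are max{0,(p₁−p₀)/p₁} ≤ PN ≤ min{1,(1−p₀)/p₁}.
  lower = (p₁ − p₀)/p₁ = 0.233 / 0.742 ≈ 0.3140
  upper = min{1, (1 − p₀)/p₁} = 0.491 / 0.742 ≈ 0.6617

0.314 ≤ PN ≤ 0.662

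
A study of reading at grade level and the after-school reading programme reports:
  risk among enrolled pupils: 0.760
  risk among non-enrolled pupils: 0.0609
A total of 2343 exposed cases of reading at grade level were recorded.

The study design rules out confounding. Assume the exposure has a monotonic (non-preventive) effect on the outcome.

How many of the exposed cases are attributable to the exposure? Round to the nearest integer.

Let p₁ = 0.76, p₀ = 0.0609.
PN = (p₁ − p₀)/p₁ = (0.76 − 0.0609) / 0.76 ≈ 0.91987.
Attributable cases ≈ PN × (exposed cases) = 0.91987 × 2343 ≈ 2155.25.

about 2155 cases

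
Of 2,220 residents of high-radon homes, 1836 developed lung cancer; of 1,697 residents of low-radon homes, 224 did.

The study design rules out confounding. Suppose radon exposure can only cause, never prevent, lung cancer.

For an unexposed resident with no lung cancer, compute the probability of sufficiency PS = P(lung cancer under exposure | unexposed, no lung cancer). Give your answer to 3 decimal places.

p₁ = P(outcome | exposed) = 1836/2220 = 0.82703
p₀ = P(outcome | unexposed) = 224/1697 = 0.132
Under exogeneity and monotonicity, PS = (p₁ − p₀) / (1 − p₀).
PS = (0.82703 − 0.132) / (1 − 0.132) = 0.69503 / 0.868 ≈ 0.8007

PS ≈ 0.801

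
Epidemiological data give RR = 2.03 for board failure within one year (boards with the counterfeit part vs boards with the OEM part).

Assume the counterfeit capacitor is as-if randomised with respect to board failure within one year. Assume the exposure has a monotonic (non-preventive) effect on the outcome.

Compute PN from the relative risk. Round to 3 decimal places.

Under exogeneity and monotonicity, PN = (RR − 1) / RR = 1 − 1/RR.
PN = (2.03 − 1) / 2.03 = 1.03 / 2.03 ≈ 0.5074

PN ≈ 0.507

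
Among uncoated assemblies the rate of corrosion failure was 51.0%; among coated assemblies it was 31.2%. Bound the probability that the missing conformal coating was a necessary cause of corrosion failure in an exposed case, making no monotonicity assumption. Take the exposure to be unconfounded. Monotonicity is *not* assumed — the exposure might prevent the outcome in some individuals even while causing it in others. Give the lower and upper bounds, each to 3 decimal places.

0.388 ≤ PN ≤ 1.000

p₁ = 0.51, p₀ = 0.312.
Under exogeneity alone the bounds on PN are max{0,(p₁−p₀)/p₁} ≤ PN ≤ min{1,(1−p₀)/p₁}.
  lower = (p₁ − p₀)/p₁ = 0.198 / 0.51 ≈ 0.3882
  upper = min{1, (1 − p₀)/p₁} = 0.688 / 0.51 ≈ 1.3490 → capped at 1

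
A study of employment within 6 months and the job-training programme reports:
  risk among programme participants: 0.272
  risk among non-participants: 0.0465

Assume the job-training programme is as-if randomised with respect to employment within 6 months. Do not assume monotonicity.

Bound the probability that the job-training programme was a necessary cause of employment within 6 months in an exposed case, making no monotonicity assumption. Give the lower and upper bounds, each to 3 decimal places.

Let p₁ = 0.272, p₀ = 0.0465.
Under exogeneity alone the bounds on PN are max{0,(p₁−p₀)/p₁} ≤ PN ≤ min{1,(1−p₀)/p₁}.
  lower = (p₁ − p₀)/p₁ = 0.2255 / 0.272 ≈ 0.8290
  upper = min{1, (1 − p₀)/p₁} = 0.9535 / 0.272 ≈ 3.5055 → capped at 1

0.829 ≤ PN ≤ 1.000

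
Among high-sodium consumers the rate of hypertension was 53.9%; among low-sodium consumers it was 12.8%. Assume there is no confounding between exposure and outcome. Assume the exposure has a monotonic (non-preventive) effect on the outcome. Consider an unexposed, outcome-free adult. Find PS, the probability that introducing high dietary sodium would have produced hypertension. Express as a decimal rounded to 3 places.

PS ≈ 0.471

p₁ = 0.539, p₀ = 0.128.
Under exogeneity and monotonicity, PS = (p₁ − p₀) / (1 − p₀).
PS = (0.539 − 0.128) / (1 − 0.128) = 0.411 / 0.872 ≈ 0.4713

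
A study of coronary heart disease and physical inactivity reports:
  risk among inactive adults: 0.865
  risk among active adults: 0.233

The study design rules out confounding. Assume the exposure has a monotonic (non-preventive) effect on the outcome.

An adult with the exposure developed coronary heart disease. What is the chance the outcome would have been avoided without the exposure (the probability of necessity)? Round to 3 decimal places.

Let p₁ = 0.865, p₀ = 0.233.
Under exogeneity and monotonicity, PN = (p₁ − p₀) / p₁.
PN = (0.865 − 0.233) / 0.865 = 0.632 / 0.865 ≈ 0.7306

PN ≈ 0.731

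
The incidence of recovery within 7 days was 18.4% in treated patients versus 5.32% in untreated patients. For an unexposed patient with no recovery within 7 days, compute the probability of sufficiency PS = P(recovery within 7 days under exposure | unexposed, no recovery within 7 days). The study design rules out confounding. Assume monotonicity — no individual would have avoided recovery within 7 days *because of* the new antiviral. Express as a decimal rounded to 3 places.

p₁ = 0.184, p₀ = 0.0532.
Under exogeneity and monotonicity, PS = (p₁ − p₀) / (1 − p₀).
PS = (0.184 − 0.0532) / (1 − 0.0532) = 0.1308 / 0.9468 ≈ 0.1381

PS ≈ 0.138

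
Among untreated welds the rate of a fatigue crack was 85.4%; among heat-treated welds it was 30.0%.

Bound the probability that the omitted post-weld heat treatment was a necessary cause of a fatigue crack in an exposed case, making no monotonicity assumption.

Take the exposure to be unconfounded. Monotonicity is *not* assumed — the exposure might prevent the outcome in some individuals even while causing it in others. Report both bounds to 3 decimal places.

0.649 ≤ PN ≤ 0.820

p₁ = 0.854, p₀ = 0.3.
Under exogeneity alone the bounds on PN are max{0,(p₁−p₀)/p₁} ≤ PN ≤ min{1,(1−p₀)/p₁}.
  lower = (p₁ − p₀)/p₁ = 0.554 / 0.854 ≈ 0.6487
  upper = min{1, (1 − p₀)/p₁} = 0.7 / 0.854 ≈ 0.8197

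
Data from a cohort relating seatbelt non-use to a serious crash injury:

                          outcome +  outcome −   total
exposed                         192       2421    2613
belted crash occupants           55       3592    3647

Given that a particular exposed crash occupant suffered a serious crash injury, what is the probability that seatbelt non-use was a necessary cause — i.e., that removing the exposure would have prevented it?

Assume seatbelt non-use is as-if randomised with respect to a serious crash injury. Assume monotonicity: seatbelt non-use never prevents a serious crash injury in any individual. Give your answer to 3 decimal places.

p₁ = P(outcome | exposed) = 192/2613 = 0.073479
p₀ = P(outcome | unexposed) = 55/3647 = 0.015081
Under exogeneity and monotonicity, PN = (p₁ − p₀) / p₁.
PN = (0.073479 − 0.015081) / 0.073479 = 0.058398 / 0.073479 ≈ 0.7948

PN ≈ 0.795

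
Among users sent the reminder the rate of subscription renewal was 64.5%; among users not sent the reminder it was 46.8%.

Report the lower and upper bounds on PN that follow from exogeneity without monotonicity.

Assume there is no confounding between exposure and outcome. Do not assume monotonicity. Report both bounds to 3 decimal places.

0.274 ≤ PN ≤ 0.825

p₁ = 0.645, p₀ = 0.468.
Under exogeneity alone the bounds on PN are max{0,(p₁−p₀)/p₁} ≤ PN ≤ min{1,(1−p₀)/p₁}.
  lower = (p₁ − p₀)/p₁ = 0.177 / 0.645 ≈ 0.2744
  upper = min{1, (1 − p₀)/p₁} = 0.532 / 0.645 ≈ 0.8248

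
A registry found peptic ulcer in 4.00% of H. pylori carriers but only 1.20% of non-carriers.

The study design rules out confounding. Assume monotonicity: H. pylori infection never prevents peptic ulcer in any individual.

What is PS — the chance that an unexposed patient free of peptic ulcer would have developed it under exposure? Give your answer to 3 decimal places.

p₁ = 0.04, p₀ = 0.012.
Under exogeneity and monotonicity, PS = (p₁ − p₀) / (1 − p₀).
PS = (0.04 − 0.012) / (1 − 0.012) = 0.028 / 0.988 ≈ 0.0283

PS ≈ 0.028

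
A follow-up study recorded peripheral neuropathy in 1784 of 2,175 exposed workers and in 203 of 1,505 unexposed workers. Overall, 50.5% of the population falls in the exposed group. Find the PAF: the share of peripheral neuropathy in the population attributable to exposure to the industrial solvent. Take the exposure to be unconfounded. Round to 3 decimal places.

PAF ≈ 0.720

p₁ = P(outcome | exposed) = 1784/2175 = 0.82023
p₀ = P(outcome | unexposed) = 203/1505 = 0.13488
Overall risk P(Y=1) = π·p₁ + (1−π)·p₀ = 0.505×0.82023 + 0.495×0.13488 = 0.48098.
Under exogeneity, PAF = [P(Y=1) − p₀] / P(Y=1).
PAF = (0.48098 − 0.13488) / 0.48098 ≈ 0.7196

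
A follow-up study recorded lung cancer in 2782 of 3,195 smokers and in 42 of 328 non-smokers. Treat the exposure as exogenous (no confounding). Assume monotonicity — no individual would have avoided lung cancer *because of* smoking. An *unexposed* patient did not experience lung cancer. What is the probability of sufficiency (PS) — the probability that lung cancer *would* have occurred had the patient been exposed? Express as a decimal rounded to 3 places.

p₁ = P(outcome | exposed) = 2782/3195 = 0.87074
p₀ = P(outcome | unexposed) = 42/328 = 0.12805
Under exogeneity and monotonicity, PS = (p₁ − p₀) / (1 − p₀).
PS = (0.87074 − 0.12805) / (1 − 0.12805) = 0.74269 / 0.87195 ≈ 0.8518

PS ≈ 0.852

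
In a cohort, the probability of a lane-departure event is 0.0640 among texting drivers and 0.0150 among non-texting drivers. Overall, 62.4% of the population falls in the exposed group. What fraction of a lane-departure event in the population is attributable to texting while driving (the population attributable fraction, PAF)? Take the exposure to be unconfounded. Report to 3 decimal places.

Let p₁ = 0.064, p₀ = 0.015.
Overall risk P(Y=1) = π·p₁ + (1−π)·p₀ = 0.624×0.064 + 0.376×0.015 = 0.045576.
Under exogeneity, PAF = [P(Y=1) − p₀] / P(Y=1).
PAF = (0.045576 − 0.015) / 0.045576 ≈ 0.6709

PAF ≈ 0.671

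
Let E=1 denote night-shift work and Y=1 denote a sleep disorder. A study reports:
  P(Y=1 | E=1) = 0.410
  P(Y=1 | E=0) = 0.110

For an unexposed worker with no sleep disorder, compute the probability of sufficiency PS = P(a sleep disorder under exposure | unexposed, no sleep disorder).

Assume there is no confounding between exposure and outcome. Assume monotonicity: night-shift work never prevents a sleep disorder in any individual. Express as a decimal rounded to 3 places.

Let p₁ = 0.41, p₀ = 0.11.
Under exogeneity and monotonicity, PS = (p₁ − p₀) / (1 − p₀).
PS = (0.41 − 0.11) / (1 − 0.11) = 0.3 / 0.89 ≈ 0.3371

PS ≈ 0.337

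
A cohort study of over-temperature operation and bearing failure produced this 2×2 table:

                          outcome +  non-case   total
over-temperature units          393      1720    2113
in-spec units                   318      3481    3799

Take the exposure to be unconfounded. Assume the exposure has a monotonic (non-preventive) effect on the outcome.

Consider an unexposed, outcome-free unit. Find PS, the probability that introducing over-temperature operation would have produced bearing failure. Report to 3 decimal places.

PS ≈ 0.112

p₁ = P(outcome | exposed) = 393/2113 = 0.18599
p₀ = P(outcome | unexposed) = 318/3799 = 0.083706
Under exogeneity and monotonicity, PS = (p₁ − p₀)/(1 − p₀).
PS = (0.18599 − 0.083706) / 0.91629 ≈ 0.1116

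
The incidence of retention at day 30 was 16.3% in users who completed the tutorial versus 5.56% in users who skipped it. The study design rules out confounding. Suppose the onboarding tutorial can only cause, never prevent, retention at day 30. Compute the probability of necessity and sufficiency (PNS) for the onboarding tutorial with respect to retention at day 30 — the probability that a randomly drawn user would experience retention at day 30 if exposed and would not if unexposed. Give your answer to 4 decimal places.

p₁ = 0.163, p₀ = 0.0556.
Under exogeneity and monotonicity, PNS = p₁ − p₀.
PNS = 0.163 − 0.0556 = 0.1074

PNS ≈ 0.1074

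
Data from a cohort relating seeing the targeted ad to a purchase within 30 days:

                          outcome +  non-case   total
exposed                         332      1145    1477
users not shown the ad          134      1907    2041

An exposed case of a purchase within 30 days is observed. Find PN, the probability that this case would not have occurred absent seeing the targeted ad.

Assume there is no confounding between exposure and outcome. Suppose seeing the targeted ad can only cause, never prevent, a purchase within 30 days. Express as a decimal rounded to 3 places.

p₁ = P(outcome | exposed) = 332/1477 = 0.22478
p₀ = P(outcome | unexposed) = 134/2041 = 0.065654
Under exogeneity and monotonicity, PN = (p₁ − p₀) / p₁.
PN = (0.22478 − 0.065654) / 0.22478 = 0.15913 / 0.22478 ≈ 0.7079

PN ≈ 0.708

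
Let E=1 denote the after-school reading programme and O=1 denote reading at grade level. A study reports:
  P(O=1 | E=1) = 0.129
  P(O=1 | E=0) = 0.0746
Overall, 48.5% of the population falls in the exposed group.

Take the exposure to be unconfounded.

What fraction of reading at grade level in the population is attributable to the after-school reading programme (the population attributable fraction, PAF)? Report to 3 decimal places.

Let p₁ = 0.129, p₀ = 0.0746.
Overall risk P(Y=1) = π·p₁ + (1−π)·p₀ = 0.485×0.129 + 0.515×0.0746 = 0.10098.
Under exogeneity, PAF = [P(Y=1) − p₀] / P(Y=1).
PAF = (0.10098 − 0.0746) / 0.10098 ≈ 0.2613

PAF ≈ 0.261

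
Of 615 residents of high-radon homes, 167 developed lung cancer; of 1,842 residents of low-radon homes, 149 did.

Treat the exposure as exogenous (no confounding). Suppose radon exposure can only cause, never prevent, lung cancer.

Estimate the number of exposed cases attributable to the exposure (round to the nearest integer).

p₁ = P(outcome | exposed) = 167/615 = 0.27154
p₀ = P(outcome | unexposed) = 149/1842 = 0.08089
PN = (p₁ − p₀)/p₁ = (0.27154 − 0.08089) / 0.27154 ≈ 0.70211.
Attributable cases ≈ PN × (exposed cases) = 0.70211 × 167 ≈ 117.25.

about 117 cases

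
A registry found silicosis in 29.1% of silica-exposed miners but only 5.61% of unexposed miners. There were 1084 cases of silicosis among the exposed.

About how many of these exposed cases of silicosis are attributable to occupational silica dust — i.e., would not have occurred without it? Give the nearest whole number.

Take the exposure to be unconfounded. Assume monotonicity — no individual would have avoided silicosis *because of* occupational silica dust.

p₁ = 0.291, p₀ = 0.0561.
PN = (p₁ − p₀)/p₁ = (0.291 − 0.0561) / 0.291 ≈ 0.80722.
Attributable cases ≈ PN × (exposed cases) = 0.80722 × 1084 ≈ 875.02.

about 875 cases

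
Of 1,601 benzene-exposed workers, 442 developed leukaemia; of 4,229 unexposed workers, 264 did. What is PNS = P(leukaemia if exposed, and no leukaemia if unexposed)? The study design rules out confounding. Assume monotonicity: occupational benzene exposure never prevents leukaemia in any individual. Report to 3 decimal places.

p₁ = P(outcome | exposed) = 442/1601 = 0.27608
p₀ = P(outcome | unexposed) = 264/4229 = 0.062426
Under exogeneity and monotonicity, PNS = p₁ − p₀.
PNS = 0.27608 − 0.062426 = 0.21365

PNS ≈ 0.214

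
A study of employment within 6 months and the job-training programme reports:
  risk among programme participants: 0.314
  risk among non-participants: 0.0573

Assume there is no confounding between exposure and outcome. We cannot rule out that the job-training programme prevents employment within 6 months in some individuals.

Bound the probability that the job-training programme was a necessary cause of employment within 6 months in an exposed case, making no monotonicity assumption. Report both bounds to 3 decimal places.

0.818 ≤ PN ≤ 1.000

Let p₁ = 0.314, p₀ = 0.0573.
Under exogeneity alone the bounds on PN are max{0,(p₁−p₀)/p₁} ≤ PN ≤ min{1,(1−p₀)/p₁}.
  lower = (p₁ − p₀)/p₁ = 0.2567 / 0.314 ≈ 0.8175
  upper = min{1, (1 − p₀)/p₁} = 0.9427 / 0.314 ≈ 3.0022 → capped at 1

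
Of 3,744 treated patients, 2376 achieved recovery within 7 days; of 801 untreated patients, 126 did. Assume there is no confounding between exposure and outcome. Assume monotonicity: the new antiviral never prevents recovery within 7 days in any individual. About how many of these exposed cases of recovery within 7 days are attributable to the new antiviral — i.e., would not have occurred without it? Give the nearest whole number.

about 1787 cases

p₁ = P(outcome | exposed) = 2376/3744 = 0.63462
p₀ = P(outcome | unexposed) = 126/801 = 0.1573
PN = (p₁ − p₀)/p₁ = (0.63462 − 0.1573) / 0.63462 ≈ 0.75213.
Attributable cases ≈ PN × (exposed cases) = 0.75213 × 2376 ≈ 1787.06.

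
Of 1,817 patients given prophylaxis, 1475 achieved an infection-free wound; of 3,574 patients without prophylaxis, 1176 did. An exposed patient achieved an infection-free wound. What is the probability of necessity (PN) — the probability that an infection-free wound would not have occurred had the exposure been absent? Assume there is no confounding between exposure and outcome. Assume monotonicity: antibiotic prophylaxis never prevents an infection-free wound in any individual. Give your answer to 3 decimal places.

p₁ = P(outcome | exposed) = 1475/1817 = 0.81178
p₀ = P(outcome | unexposed) = 1176/3574 = 0.32904
Under exogeneity and monotonicity, PN = (p₁ − p₀) / p₁.
PN = (0.81178 − 0.32904) / 0.81178 = 0.48273 / 0.81178 ≈ 0.5947

PN ≈ 0.595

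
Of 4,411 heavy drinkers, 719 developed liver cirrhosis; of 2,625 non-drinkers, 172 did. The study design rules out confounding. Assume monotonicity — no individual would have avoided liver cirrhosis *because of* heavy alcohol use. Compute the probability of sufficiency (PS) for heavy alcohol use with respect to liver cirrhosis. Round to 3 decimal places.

PS ≈ 0.104

p₁ = P(outcome | exposed) = 719/4411 = 0.163
p₀ = P(outcome | unexposed) = 172/2625 = 0.065524
Under exogeneity and monotonicity, PS = (p₁ − p₀) / (1 − p₀).
PS = (0.163 − 0.065524) / (1 − 0.065524) = 0.097478 / 0.93448 ≈ 0.1043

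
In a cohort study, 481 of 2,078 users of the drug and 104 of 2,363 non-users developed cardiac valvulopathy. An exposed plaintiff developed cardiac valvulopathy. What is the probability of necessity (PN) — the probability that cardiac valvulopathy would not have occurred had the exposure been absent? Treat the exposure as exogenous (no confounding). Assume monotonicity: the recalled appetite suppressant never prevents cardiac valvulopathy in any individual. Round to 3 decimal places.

PN ≈ 0.810

p₁ = P(outcome | exposed) = 481/2078 = 0.23147
p₀ = P(outcome | unexposed) = 104/2363 = 0.044012
Under exogeneity and monotonicity, PN = (p₁ − p₀) / p₁.
PN = (0.23147 − 0.044012) / 0.23147 = 0.18746 / 0.23147 ≈ 0.8099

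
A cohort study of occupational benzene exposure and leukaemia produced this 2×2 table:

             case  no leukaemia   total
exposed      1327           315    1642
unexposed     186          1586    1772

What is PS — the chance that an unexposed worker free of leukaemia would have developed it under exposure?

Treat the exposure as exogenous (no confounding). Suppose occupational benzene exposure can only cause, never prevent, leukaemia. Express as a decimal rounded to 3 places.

p₁ = P(outcome | exposed) = 1327/1642 = 0.80816
p₀ = P(outcome | unexposed) = 186/1772 = 0.10497
Under exogeneity and monotonicity, PS = (p₁ − p₀) / (1 − p₀).
PS = (0.80816 − 0.10497) / (1 − 0.10497) = 0.70319 / 0.89503 ≈ 0.7857

PS ≈ 0.786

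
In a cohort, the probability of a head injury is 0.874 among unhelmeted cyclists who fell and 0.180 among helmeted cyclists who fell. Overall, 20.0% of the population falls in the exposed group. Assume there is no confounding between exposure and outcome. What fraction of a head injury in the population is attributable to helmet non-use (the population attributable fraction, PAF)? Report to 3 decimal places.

Let p₁ = 0.874, p₀ = 0.18.
Overall risk P(Y=1) = π·p₁ + (1−π)·p₀ = 0.2×0.874 + 0.8×0.18 = 0.3188.
Under exogeneity, PAF = [P(Y=1) − p₀] / P(Y=1).
PAF = (0.3188 − 0.18) / 0.3188 ≈ 0.4354

PAF ≈ 0.435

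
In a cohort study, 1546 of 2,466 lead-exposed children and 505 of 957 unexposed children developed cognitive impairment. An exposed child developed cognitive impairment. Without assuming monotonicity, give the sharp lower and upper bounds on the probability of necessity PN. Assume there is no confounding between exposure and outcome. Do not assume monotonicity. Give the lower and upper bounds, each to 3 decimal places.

0.158 ≤ PN ≤ 0.753

p₁ = P(outcome | exposed) = 1546/2466 = 0.62693
p₀ = P(outcome | unexposed) = 505/957 = 0.52769
Under exogeneity alone the bounds on PN are max{0,(p₁−p₀)/p₁} ≤ PN ≤ min{1,(1−p₀)/p₁}.
  lower = (p₁ − p₀)/p₁ = 0.099235 / 0.62693 ≈ 0.1583
  upper = min{1, (1 − p₀)/p₁} = 0.47231 / 0.62693 ≈ 0.7534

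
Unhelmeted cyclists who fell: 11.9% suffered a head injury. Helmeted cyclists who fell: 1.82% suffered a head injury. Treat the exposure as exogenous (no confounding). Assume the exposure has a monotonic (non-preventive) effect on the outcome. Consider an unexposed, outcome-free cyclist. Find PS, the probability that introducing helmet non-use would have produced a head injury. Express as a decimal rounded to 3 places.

p₁ = 0.119, p₀ = 0.0182.
Under exogeneity and monotonicity, PS = (p₁ − p₀) / (1 − p₀).
PS = (0.119 − 0.0182) / (1 − 0.0182) = 0.1008 / 0.9818 ≈ 0.1027

PS ≈ 0.103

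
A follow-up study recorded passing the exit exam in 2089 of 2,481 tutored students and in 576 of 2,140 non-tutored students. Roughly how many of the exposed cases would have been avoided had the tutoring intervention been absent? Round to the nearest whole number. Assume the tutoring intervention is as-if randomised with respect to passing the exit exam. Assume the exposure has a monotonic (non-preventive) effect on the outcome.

about 1421 cases

p₁ = P(outcome | exposed) = 2089/2481 = 0.842
p₀ = P(outcome | unexposed) = 576/2140 = 0.26916
PN = (p₁ − p₀)/p₁ = (0.842 − 0.26916) / 0.842 ≈ 0.68033.
Attributable cases ≈ PN × (exposed cases) = 0.68033 × 2089 ≈ 1421.22.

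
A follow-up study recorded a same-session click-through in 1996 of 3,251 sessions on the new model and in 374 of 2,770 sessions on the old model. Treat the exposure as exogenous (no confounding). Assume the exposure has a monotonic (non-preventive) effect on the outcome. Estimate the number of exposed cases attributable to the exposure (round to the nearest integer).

p₁ = P(outcome | exposed) = 1996/3251 = 0.61396
p₀ = P(outcome | unexposed) = 374/2770 = 0.13502
PN = (p₁ − p₀)/p₁ = (0.61396 − 0.13502) / 0.61396 ≈ 0.78009.
Attributable cases ≈ PN × (exposed cases) = 0.78009 × 1996 ≈ 1557.06.

about 1557 cases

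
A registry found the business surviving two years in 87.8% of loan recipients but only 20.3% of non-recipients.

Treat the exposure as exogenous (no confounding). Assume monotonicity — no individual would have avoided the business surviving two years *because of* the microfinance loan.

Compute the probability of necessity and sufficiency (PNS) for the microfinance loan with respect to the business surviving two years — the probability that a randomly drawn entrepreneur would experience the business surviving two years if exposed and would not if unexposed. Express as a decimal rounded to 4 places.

PNS ≈ 0.6750

p₁ = 0.878, p₀ = 0.203.
Under exogeneity and monotonicity, PNS = p₁ − p₀.
PNS = 0.878 − 0.203 = 0.675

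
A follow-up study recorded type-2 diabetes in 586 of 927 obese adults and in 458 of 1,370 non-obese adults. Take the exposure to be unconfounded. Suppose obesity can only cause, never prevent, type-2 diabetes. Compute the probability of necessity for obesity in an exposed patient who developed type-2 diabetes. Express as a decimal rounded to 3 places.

PN ≈ 0.471

p₁ = P(outcome | exposed) = 586/927 = 0.63215
p₀ = P(outcome | unexposed) = 458/1370 = 0.33431
Under exogeneity and monotonicity, PN = (p₁ − p₀) / p₁.
PN = (0.63215 − 0.33431) / 0.63215 = 0.29784 / 0.63215 ≈ 0.4712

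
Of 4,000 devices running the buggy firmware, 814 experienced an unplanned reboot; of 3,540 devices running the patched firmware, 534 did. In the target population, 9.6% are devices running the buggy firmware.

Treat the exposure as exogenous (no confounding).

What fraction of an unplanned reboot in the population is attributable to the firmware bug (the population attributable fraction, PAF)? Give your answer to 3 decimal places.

p₁ = P(outcome | exposed) = 814/4000 = 0.2035
p₀ = P(outcome | unexposed) = 534/3540 = 0.15085
Overall risk P(Y=1) = π·p₁ + (1−π)·p₀ = 0.096×0.2035 + 0.904×0.15085 = 0.1559.
Under exogeneity, PAF = [P(Y=1) − p₀] / P(Y=1).
PAF = (0.1559 − 0.15085) / 0.1559 ≈ 0.0324

PAF ≈ 0.032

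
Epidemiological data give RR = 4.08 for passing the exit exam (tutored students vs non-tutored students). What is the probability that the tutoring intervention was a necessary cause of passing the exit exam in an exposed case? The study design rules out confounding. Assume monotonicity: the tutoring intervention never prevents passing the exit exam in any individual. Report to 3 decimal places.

Under exogeneity and monotonicity, PN = (RR − 1) / RR = 1 − 1/RR.
PN = (4.08 − 1) / 4.08 = 3.08 / 4.08 ≈ 0.7549

PN ≈ 0.755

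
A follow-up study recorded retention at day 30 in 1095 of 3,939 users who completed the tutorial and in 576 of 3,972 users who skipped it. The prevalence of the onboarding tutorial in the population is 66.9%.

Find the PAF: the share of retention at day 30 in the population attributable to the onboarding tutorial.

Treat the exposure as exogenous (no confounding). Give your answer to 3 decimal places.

PAF ≈ 0.380

p₁ = P(outcome | exposed) = 1095/3939 = 0.27799
p₀ = P(outcome | unexposed) = 576/3972 = 0.14502
Overall risk P(Y=1) = π·p₁ + (1−π)·p₀ = 0.669×0.27799 + 0.331×0.14502 = 0.23397.
Under exogeneity, PAF = [P(Y=1) − p₀] / P(Y=1).
PAF = (0.23397 − 0.14502) / 0.23397 ≈ 0.3802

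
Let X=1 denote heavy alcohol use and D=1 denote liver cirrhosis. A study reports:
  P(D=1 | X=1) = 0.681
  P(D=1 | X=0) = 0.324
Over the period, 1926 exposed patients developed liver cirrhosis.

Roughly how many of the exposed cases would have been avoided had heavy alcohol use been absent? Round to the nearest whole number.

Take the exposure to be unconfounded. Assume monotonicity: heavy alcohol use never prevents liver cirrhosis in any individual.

Let p₁ = 0.681, p₀ = 0.324.
PN = (p₁ − p₀)/p₁ = (0.681 − 0.324) / 0.681 ≈ 0.52423.
Attributable cases ≈ PN × (exposed cases) = 0.52423 × 1926 ≈ 1009.67.

about 1010 cases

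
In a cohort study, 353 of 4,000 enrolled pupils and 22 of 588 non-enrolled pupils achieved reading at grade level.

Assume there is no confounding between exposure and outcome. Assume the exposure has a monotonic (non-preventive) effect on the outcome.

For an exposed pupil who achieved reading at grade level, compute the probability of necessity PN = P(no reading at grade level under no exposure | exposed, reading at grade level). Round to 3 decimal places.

p₁ = P(outcome | exposed) = 353/4000 = 0.08825
p₀ = P(outcome | unexposed) = 22/588 = 0.037415
Under exogeneity and monotonicity, PN = (p₁ − p₀) / p₁.
PN = (0.08825 − 0.037415) / 0.08825 = 0.050835 / 0.08825 ≈ 0.5760

PN ≈ 0.576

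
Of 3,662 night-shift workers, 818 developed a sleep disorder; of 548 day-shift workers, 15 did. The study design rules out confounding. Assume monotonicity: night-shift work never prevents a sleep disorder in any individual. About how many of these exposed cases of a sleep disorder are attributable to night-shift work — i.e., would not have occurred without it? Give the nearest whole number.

p₁ = P(outcome | exposed) = 818/3662 = 0.22338
p₀ = P(outcome | unexposed) = 15/548 = 0.027372
PN = (p₁ − p₀)/p₁ = (0.22338 − 0.027372) / 0.22338 ≈ 0.87746.
Attributable cases ≈ PN × (exposed cases) = 0.87746 × 818 ≈ 717.76.

about 718 cases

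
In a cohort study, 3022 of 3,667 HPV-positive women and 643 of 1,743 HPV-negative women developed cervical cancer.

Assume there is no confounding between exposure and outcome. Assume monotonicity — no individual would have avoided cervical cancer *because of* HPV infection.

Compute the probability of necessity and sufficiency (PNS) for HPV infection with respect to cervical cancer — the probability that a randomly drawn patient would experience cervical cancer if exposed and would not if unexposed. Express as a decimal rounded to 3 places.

PNS ≈ 0.455

p₁ = P(outcome | exposed) = 3022/3667 = 0.82411
p₀ = P(outcome | unexposed) = 643/1743 = 0.3689
Under exogeneity and monotonicity, PNS = p₁ − p₀.
PNS = 0.82411 − 0.3689 = 0.4552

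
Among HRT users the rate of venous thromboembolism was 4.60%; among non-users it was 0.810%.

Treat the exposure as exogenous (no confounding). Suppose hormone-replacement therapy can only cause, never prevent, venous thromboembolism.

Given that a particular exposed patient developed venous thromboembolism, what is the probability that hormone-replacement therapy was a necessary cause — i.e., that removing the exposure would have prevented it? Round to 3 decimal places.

p₁ = 0.046, p₀ = 0.0081.
Under exogeneity and monotonicity, PN = (p₁ − p₀) / p₁.
PN = (0.046 − 0.0081) / 0.046 = 0.0379 / 0.046 ≈ 0.8239

PN ≈ 0.824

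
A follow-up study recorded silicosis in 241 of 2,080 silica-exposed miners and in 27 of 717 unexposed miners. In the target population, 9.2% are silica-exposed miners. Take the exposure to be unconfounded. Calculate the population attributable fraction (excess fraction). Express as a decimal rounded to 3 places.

PAF ≈ 0.160

p₁ = P(outcome | exposed) = 241/2080 = 0.11587
p₀ = P(outcome | unexposed) = 27/717 = 0.037657
Overall risk P(Y=1) = π·p₁ + (1−π)·p₀ = 0.092×0.11587 + 0.908×0.037657 = 0.044852.
Under exogeneity, PAF = [P(Y=1) − p₀] / P(Y=1).
PAF = (0.044852 − 0.037657) / 0.044852 ≈ 0.1604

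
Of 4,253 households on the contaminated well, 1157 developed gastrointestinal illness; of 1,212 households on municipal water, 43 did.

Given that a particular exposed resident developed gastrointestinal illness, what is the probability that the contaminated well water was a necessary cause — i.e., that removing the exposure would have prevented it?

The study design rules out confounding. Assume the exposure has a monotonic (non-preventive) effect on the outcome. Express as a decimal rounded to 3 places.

p₁ = P(outcome | exposed) = 1157/4253 = 0.27204
p₀ = P(outcome | unexposed) = 43/1212 = 0.035479
Under exogeneity and monotonicity, PN = (p₁ − p₀) / p₁.
PN = (0.27204 − 0.035479) / 0.27204 = 0.23656 / 0.27204 ≈ 0.8696

PN ≈ 0.870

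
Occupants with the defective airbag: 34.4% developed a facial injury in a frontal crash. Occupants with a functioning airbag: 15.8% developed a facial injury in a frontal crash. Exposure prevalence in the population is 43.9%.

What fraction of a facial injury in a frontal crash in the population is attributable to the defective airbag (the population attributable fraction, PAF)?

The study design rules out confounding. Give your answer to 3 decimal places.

p₁ = 0.344, p₀ = 0.158.
Overall risk P(Y=1) = π·p₁ + (1−π)·p₀ = 0.439×0.344 + 0.561×0.158 = 0.23965.
Under exogeneity, PAF = [P(Y=1) − p₀] / P(Y=1).
PAF = (0.23965 − 0.158) / 0.23965 ≈ 0.3407

PAF ≈ 0.341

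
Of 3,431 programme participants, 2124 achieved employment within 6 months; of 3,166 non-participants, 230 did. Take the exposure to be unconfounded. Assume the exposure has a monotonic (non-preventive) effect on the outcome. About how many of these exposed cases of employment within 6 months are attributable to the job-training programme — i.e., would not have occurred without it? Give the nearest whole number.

about 1875 cases

p₁ = P(outcome | exposed) = 2124/3431 = 0.61906
p₀ = P(outcome | unexposed) = 230/3166 = 0.072647
PN = (p₁ − p₀)/p₁ = (0.61906 − 0.072647) / 0.61906 ≈ 0.88265.
Attributable cases ≈ PN × (exposed cases) = 0.88265 × 2124 ≈ 1874.75.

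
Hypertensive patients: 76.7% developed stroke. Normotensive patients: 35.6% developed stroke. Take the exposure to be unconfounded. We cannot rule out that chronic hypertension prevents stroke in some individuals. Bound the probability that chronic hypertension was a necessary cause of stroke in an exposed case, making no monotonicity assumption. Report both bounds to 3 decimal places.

p₁ = 0.767, p₀ = 0.356.
Under exogeneity alone the bounds on PN are max{0,(p₁−p₀)/p₁} ≤ PN ≤ min{1,(1−p₀)/p₁}.
  lower = (p₁ − p₀)/p₁ = 0.411 / 0.767 ≈ 0.5359
  upper = min{1, (1 − p₀)/p₁} = 0.644 / 0.767 ≈ 0.8396

0.536 ≤ PN ≤ 0.840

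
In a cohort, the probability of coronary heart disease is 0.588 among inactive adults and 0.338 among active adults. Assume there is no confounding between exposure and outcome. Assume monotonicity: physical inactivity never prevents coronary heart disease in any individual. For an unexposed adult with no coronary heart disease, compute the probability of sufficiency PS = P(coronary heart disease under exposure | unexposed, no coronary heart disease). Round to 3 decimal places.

PS ≈ 0.378

Let p₁ = 0.588, p₀ = 0.338.
Under exogeneity and monotonicity, PS = (p₁ − p₀) / (1 − p₀).
PS = (0.588 − 0.338) / (1 − 0.338) = 0.25 / 0.662 ≈ 0.3776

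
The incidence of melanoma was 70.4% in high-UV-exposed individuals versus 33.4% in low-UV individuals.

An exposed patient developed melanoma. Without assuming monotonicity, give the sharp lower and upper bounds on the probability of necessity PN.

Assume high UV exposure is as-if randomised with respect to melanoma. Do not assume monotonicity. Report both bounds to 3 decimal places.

0.526 ≤ PN ≤ 0.946

p₁ = 0.704, p₀ = 0.334.
Under exogeneity alone the bounds on PN are max{0,(p₁−p₀)/p₁} ≤ PN ≤ min{1,(1−p₀)/p₁}.
  lower = (p₁ − p₀)/p₁ = 0.37 / 0.704 ≈ 0.5256
  upper = min{1, (1 − p₀)/p₁} = 0.666 / 0.704 ≈ 0.9460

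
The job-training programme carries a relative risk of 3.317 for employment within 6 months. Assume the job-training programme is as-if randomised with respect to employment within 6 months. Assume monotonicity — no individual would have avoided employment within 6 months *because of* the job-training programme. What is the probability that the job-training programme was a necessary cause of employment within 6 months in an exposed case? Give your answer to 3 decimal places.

PN ≈ 0.699

Under exogeneity and monotonicity, PN = (RR − 1) / RR = 1 − 1/RR.
PN = (3.317 − 1) / 3.317 = 2.317 / 3.317 ≈ 0.6985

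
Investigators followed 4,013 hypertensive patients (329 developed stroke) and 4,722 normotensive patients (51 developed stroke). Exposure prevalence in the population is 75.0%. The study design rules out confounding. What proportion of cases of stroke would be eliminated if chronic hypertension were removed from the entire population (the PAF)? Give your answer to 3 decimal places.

p₁ = P(outcome | exposed) = 329/4013 = 0.081984
p₀ = P(outcome | unexposed) = 51/4722 = 0.010801
Overall risk P(Y=1) = π·p₁ + (1−π)·p₀ = 0.75×0.081984 + 0.25×0.010801 = 0.064188.
Under exogeneity, PAF = [P(Y=1) − p₀] / P(Y=1).
PAF = (0.064188 − 0.010801) / 0.064188 ≈ 0.8317

PAF ≈ 0.832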